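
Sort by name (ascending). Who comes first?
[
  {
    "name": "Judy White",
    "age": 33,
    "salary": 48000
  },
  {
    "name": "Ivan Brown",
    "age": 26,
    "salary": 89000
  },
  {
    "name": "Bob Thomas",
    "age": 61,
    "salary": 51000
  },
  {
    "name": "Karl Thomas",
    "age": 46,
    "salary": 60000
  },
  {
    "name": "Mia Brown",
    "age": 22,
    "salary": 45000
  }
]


Sort by: name (ascending)

Sorted order:
  1. Bob Thomas (name = Bob Thomas)
  2. Ivan Brown (name = Ivan Brown)
  3. Judy White (name = Judy White)
  4. Karl Thomas (name = Karl Thomas)
  5. Mia Brown (name = Mia Brown)

First: Bob Thomas

Bob Thomas


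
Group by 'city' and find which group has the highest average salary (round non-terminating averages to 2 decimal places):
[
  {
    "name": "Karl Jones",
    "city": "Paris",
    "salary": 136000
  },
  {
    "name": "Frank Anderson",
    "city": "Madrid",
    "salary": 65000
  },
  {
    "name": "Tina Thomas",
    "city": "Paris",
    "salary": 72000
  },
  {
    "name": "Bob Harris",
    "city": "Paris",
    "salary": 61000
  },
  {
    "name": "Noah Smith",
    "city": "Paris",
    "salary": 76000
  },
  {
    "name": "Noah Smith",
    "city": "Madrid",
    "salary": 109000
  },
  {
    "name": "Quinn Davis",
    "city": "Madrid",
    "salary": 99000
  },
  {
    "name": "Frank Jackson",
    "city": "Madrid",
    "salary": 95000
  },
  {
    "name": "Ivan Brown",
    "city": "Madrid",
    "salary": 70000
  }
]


Group by: city

Groups:
  Madrid: 5 people, avg salary = 438000/5 = $87600
  Paris: 4 people, avg salary = 345000/4 = $86250

Highest average salary: Madrid ($87600)

Madrid ($87600)


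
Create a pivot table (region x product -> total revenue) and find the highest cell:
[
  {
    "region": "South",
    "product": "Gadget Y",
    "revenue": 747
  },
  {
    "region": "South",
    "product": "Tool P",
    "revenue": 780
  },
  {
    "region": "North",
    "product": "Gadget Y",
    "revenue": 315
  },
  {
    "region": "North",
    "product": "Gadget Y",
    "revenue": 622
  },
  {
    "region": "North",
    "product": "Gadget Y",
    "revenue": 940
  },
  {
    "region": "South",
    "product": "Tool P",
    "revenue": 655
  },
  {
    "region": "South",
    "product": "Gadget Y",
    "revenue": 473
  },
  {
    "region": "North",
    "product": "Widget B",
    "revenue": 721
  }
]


Pivot: region (rows) x product (columns) -> total revenue

     Gadget Y      Tool P        Widget B    
North         1877             0           721  
South         1220          1435             0  

Highest: North / Gadget Y = $1877

North / Gadget Y = $1877


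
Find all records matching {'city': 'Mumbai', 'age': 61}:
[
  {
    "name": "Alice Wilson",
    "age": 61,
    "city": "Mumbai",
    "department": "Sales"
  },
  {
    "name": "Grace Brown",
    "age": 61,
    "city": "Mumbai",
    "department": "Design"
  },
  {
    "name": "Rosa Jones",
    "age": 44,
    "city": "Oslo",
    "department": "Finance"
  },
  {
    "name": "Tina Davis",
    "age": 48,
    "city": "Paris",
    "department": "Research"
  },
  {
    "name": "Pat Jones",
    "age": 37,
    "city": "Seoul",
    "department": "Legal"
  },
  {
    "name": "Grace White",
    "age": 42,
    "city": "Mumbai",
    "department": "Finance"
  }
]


Search criteria: {'city': 'Mumbai', 'age': 61}

Checking 6 records:
  Alice Wilson: {city: Mumbai, age: 61} <-- MATCH
  Grace Brown: {city: Mumbai, age: 61} <-- MATCH
  Rosa Jones: {city: Oslo, age: 44}
  Tina Davis: {city: Paris, age: 48}
  Pat Jones: {city: Seoul, age: 37}
  Grace White: {city: Mumbai, age: 42}

Matches: ["Alice Wilson", "Grace Brown"]

["Alice Wilson", "Grace Brown"]


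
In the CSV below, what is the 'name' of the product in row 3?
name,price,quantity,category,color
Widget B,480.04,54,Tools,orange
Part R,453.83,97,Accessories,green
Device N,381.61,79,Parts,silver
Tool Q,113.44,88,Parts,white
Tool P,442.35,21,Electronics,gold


Query: Row 3 ('Device N'), column 'name'
Value: Device N

Device N


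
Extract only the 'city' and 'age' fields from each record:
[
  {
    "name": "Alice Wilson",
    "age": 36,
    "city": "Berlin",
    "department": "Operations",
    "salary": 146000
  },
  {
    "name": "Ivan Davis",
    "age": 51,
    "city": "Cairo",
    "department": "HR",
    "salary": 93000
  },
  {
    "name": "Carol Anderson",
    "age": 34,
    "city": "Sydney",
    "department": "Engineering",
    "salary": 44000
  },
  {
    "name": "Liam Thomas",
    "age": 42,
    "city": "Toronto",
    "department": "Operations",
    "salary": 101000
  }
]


Original: 4 records with fields: name, age, city, department, salary
Keep: ['city', 'age']
Drop: ['name', 'department', 'salary']
Result: 4 records, 2 fields each

[
  {
    "city": "Berlin",
    "age": 36
  },
  {
    "city": "Cairo",
    "age": 51
  },
  {
    "city": "Sydney",
    "age": 34
  },
  {
    "city": "Toronto",
    "age": 42
  }
]


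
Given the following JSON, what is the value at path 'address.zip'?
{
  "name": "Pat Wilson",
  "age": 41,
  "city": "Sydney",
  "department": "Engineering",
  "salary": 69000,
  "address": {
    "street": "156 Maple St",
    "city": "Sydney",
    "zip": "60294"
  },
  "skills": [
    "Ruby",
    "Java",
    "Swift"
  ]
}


Query: address.zip
Path: address -> zip
Value: 60294

60294


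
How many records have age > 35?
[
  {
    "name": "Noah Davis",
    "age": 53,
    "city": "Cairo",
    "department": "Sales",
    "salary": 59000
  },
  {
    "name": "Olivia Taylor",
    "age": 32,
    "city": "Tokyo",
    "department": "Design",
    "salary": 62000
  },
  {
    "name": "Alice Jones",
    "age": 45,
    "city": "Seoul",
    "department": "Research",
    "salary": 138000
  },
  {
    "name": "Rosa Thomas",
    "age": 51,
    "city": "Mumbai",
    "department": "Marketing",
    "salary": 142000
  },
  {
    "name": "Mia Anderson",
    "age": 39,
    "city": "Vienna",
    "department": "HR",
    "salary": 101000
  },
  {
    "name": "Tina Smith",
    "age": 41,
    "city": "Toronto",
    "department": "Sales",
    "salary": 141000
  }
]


Data: 6 records
Condition: age > 35

Checking each record:
  Noah Davis: 53 MATCH
  Olivia Taylor: 32
  Alice Jones: 45 MATCH
  Rosa Thomas: 51 MATCH
  Mia Anderson: 39 MATCH
  Tina Smith: 41 MATCH

Count: 5

5


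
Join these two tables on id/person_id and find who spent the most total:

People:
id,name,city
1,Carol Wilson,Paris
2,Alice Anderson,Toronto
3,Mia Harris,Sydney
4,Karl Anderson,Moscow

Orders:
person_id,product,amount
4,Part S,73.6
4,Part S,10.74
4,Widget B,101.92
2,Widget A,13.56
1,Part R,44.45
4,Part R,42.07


Join on: people.id = orders.person_id

Joined rows:
  Karl Anderson (Moscow) bought Part S for $73.6
  Karl Anderson (Moscow) bought Part S for $10.74
  Karl Anderson (Moscow) bought Widget B for $101.92
  Alice Anderson (Toronto) bought Widget A for $13.56
  Carol Wilson (Paris) bought Part R for $44.45
  Karl Anderson (Moscow) bought Part R for $42.07

Total per person:
  Karl Anderson: $228.33
  Carol Wilson: $44.45
  Alice Anderson: $13.56

Top spender: Karl Anderson ($228.33)

Karl Anderson ($228.33)


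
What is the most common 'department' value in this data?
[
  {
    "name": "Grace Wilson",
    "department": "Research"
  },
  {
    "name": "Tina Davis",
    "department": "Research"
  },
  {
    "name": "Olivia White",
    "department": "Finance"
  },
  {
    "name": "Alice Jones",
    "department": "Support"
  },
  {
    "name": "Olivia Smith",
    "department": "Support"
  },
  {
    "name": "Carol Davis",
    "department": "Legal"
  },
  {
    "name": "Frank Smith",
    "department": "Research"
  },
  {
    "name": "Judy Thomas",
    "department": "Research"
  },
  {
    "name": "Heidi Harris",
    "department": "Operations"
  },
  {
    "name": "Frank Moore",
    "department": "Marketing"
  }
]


Counting 'department' values across 10 records:

  Research: 4 ####
  Support: 2 ##
  Finance: 1 #
  Legal: 1 #
  Operations: 1 #
  Marketing: 1 #

Most common: Research (4 times)

Research (4 times)


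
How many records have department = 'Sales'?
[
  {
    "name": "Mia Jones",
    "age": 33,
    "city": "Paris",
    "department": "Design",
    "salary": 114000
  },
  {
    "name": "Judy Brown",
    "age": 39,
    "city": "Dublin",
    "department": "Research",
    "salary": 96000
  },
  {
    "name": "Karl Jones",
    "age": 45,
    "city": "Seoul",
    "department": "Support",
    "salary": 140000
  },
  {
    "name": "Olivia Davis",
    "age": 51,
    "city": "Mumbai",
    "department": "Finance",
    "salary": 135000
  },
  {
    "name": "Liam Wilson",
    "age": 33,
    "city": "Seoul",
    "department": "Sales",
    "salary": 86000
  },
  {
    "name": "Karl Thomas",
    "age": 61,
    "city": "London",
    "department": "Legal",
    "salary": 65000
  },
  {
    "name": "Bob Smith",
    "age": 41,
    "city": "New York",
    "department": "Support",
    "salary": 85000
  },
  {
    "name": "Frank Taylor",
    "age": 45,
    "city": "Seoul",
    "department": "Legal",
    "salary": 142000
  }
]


Data: 8 records
Condition: department = 'Sales'

Checking each record:
  Mia Jones: Design
  Judy Brown: Research
  Karl Jones: Support
  Olivia Davis: Finance
  Liam Wilson: Sales MATCH
  Karl Thomas: Legal
  Bob Smith: Support
  Frank Taylor: Legal

Count: 1

1


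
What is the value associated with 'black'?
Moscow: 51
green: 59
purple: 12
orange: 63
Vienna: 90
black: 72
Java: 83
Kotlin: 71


Looking up key 'black'
Value: 72

72


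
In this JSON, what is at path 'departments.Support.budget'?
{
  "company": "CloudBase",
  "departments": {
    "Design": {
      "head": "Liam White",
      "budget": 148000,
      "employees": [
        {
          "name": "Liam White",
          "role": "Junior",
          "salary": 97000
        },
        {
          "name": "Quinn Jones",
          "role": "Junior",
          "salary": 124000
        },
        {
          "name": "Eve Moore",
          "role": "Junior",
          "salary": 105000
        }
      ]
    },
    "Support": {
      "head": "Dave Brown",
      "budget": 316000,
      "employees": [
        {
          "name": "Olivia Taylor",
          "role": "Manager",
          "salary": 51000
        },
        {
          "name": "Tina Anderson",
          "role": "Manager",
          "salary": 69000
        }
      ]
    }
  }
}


Path: departments.Support.budget

Navigate:
  -> departments
  -> Support
  -> budget = 316000

316000


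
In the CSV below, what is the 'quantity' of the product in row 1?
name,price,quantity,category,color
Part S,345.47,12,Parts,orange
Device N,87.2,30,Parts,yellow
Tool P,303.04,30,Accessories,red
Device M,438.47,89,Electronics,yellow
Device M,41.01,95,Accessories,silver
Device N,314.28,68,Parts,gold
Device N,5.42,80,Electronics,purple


Query: Row 1 ('Part S'), column 'quantity'
Value: 12

12


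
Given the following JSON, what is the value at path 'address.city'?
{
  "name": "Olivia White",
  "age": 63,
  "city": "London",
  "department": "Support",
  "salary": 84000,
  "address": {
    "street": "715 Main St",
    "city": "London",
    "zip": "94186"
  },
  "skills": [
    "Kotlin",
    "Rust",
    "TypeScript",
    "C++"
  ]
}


Query: address.city
Path: address -> city
Value: London

London


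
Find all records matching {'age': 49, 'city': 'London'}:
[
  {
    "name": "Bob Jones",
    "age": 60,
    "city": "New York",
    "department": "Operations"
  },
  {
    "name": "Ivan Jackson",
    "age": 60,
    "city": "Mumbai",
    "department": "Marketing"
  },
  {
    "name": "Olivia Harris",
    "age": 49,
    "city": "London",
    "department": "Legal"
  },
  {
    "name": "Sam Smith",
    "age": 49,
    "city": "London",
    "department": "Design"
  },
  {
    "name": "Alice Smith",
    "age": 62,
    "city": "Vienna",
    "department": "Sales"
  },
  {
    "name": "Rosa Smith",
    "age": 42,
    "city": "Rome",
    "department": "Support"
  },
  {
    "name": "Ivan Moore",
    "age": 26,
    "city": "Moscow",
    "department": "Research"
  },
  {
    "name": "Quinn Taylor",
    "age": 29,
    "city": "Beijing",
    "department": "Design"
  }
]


Search criteria: {'age': 49, 'city': 'London'}

Checking 8 records:
  Bob Jones: {age: 60, city: New York}
  Ivan Jackson: {age: 60, city: Mumbai}
  Olivia Harris: {age: 49, city: London} <-- MATCH
  Sam Smith: {age: 49, city: London} <-- MATCH
  Alice Smith: {age: 62, city: Vienna}
  Rosa Smith: {age: 42, city: Rome}
  Ivan Moore: {age: 26, city: Moscow}
  Quinn Taylor: {age: 29, city: Beijing}

Matches: ["Olivia Harris", "Sam Smith"]

["Olivia Harris", "Sam Smith"]


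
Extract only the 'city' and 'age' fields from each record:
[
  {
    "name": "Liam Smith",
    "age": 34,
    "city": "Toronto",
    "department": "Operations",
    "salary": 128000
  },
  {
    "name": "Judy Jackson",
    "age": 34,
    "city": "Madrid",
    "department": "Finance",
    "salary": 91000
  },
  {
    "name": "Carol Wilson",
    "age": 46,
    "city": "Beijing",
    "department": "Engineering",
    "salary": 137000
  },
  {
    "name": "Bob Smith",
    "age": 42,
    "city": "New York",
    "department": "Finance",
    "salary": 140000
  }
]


Original: 4 records with fields: name, age, city, department, salary
Keep: ['city', 'age']
Drop: ['name', 'department', 'salary']
Result: 4 records, 2 fields each

[
  {
    "city": "Toronto",
    "age": 34
  },
  {
    "city": "Madrid",
    "age": 34
  },
  {
    "city": "Beijing",
    "age": 46
  },
  {
    "city": "New York",
    "age": 42
  }
]


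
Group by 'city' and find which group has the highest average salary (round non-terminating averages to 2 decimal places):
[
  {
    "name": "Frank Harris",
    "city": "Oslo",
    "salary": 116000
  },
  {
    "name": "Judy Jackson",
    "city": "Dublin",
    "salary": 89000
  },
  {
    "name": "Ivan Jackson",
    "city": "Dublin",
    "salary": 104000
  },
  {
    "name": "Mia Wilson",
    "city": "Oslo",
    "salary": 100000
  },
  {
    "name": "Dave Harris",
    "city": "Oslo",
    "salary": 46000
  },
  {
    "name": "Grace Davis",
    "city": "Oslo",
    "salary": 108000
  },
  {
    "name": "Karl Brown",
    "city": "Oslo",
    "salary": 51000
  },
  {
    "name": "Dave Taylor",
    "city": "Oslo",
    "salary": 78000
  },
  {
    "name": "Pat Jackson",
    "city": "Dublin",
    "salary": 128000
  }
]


Group by: city

Groups:
  Dublin: 3 people, avg salary = 321000/3 = $107000
  Oslo: 6 people, avg salary = 499000/6 ≈ $83166.67

Highest average salary: Dublin ($107000)

Dublin ($107000)


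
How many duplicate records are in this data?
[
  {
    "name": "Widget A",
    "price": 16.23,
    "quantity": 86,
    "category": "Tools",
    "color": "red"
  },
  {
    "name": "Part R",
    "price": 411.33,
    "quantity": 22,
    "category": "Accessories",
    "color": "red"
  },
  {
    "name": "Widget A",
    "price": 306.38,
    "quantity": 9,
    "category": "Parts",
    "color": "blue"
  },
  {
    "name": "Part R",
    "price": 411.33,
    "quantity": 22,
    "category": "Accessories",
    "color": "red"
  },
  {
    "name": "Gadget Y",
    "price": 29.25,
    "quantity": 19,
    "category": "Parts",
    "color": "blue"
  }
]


Checking 5 records for duplicates:

  Row 1: Widget A ($16.23, qty 86)
  Row 2: Part R ($411.33, qty 22)
  Row 3: Widget A ($306.38, qty 9)
  Row 4: Part R ($411.33, qty 22) <-- DUPLICATE
  Row 5: Gadget Y ($29.25, qty 19)

Duplicates found: 1
Unique records: 4

1 duplicates, 4 unique


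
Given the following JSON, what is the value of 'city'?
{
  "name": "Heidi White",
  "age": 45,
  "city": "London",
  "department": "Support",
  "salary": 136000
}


Looking up field 'city'
Value: London

London


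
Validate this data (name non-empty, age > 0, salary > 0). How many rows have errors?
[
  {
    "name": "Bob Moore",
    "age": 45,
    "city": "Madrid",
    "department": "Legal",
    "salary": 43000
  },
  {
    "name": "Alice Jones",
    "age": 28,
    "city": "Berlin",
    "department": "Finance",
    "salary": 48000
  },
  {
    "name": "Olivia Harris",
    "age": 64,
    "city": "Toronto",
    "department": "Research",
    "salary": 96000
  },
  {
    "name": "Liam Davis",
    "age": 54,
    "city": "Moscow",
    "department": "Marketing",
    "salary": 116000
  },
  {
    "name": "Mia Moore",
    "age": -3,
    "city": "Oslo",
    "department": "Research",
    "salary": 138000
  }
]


Validating 5 records:
Rules: name non-empty, age > 0, salary > 0

  Row 1 (Bob Moore): OK
  Row 2 (Alice Jones): OK
  Row 3 (Olivia Harris): OK
  Row 4 (Liam Davis): OK
  Row 5 (Mia Moore): negative age: -3

Total errors: 1

1 errors


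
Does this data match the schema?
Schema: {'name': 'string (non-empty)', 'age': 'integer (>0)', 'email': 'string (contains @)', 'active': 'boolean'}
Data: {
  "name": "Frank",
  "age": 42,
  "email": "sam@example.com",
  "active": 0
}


Validating each field against schema:
  name: OK (non-empty string)
  age: OK (positive integer)
  email: OK (string with @)
  active: FAIL (0 is not a boolean)

Result: INVALID (1 error: active)

INVALID (1 error: active)


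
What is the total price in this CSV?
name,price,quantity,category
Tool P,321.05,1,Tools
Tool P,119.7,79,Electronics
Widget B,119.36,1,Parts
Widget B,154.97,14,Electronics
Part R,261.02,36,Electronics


Computing total price:
Values: [321.05, 119.7, 119.36, 154.97, 261.02]
Sum = 976.10

976.10


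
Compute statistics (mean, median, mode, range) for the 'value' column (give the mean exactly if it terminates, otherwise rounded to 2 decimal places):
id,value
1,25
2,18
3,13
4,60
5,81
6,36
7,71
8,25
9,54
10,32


Data: [25, 18, 13, 60, 81, 36, 71, 25, 54, 32]
Count: 10
Sum: 415
Mean: 415/10 = 41.5
Sorted: [13, 18, 25, 25, 32, 36, 54, 60, 71, 81]
Median: 34.0
Mode: 25 (2 times)
Range: 81 - 13 = 68
Min: 13, Max: 81

mean=41.5, median=34.0, mode=25, range=68


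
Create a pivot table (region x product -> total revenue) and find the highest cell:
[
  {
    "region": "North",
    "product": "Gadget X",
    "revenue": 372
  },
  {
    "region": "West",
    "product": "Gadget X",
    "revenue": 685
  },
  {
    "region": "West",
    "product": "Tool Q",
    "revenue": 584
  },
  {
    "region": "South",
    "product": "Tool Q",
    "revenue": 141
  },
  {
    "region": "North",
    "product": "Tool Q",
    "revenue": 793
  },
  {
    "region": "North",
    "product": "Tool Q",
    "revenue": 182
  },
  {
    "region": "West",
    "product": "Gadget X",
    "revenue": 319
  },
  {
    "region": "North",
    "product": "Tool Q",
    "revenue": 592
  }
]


Pivot: region (rows) x product (columns) -> total revenue

     Gadget X      Tool Q      
North          372          1567  
South            0           141  
West          1004           584  

Highest: North / Tool Q = $1567

North / Tool Q = $1567


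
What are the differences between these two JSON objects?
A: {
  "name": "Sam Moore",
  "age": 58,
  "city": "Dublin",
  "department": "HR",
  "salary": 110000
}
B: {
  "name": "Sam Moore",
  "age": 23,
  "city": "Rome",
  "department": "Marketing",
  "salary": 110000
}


Comparing each field (in key order):
  name: same
  age: DIFFERENT
  city: DIFFERENT
  department: DIFFERENT
  salary: same
Differences:
  age: 58 -> 23
  city: Dublin -> Rome
  department: HR -> Marketing

3 field(s) changed

3 changes: age, city, department


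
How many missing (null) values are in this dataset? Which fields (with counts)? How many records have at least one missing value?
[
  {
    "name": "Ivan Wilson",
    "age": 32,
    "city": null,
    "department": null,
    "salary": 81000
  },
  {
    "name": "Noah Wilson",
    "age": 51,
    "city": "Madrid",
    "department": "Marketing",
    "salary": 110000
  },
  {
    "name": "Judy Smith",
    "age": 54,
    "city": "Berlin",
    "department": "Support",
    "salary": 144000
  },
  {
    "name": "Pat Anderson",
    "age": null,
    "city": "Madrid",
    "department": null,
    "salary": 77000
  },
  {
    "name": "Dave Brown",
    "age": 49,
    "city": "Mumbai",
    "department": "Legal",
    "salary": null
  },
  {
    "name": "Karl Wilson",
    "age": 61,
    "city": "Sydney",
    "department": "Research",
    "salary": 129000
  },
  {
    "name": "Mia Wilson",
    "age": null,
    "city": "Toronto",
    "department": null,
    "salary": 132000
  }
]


Checking for missing (null) values in 7 records:

  Ivan Wilson: city, department
  Noah Wilson: complete
  Judy Smith: complete
  Pat Anderson: age, department
  Dave Brown: salary
  Karl Wilson: complete
  Mia Wilson: age, department

Per field:
  name: 0 missing
  age: 2 missing
  city: 1 missing
  department: 3 missing
  salary: 1 missing

Total missing values: 7
Records with any missing: 4

7 missing values (age: 2, city: 1, department: 3, salary: 1); 4 incomplete records


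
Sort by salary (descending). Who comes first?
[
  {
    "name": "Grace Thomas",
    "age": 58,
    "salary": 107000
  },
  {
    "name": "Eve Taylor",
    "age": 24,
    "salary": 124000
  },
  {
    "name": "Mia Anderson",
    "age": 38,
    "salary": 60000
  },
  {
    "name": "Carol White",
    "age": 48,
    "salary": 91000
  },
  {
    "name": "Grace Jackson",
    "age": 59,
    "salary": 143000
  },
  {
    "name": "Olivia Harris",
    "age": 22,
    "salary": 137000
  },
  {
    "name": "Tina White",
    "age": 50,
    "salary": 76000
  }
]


Sort by: salary (descending)

Sorted order:
  1. Grace Jackson (salary = 143000)
  2. Olivia Harris (salary = 137000)
  3. Eve Taylor (salary = 124000)
  4. Grace Thomas (salary = 107000)
  5. Carol White (salary = 91000)
  6. Tina White (salary = 76000)
  7. Mia Anderson (salary = 60000)

First: Grace Jackson

Grace Jackson


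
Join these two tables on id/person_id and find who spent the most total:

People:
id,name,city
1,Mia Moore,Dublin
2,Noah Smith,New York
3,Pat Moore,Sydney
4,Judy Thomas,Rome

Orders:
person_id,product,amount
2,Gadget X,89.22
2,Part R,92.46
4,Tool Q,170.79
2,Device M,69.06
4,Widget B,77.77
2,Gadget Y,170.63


Join on: people.id = orders.person_id

Joined rows:
  Noah Smith (New York) bought Gadget X for $89.22
  Noah Smith (New York) bought Part R for $92.46
  Judy Thomas (Rome) bought Tool Q for $170.79
  Noah Smith (New York) bought Device M for $69.06
  Judy Thomas (Rome) bought Widget B for $77.77
  Noah Smith (New York) bought Gadget Y for $170.63

Total per person:
  Noah Smith: $421.37
  Judy Thomas: $248.56

Top spender: Noah Smith ($421.37)

Noah Smith ($421.37)


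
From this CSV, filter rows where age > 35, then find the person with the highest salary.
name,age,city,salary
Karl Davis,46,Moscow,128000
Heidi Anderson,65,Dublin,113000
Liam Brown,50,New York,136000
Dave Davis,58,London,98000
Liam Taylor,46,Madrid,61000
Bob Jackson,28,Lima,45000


Filter: age > 35
Sort by: salary (descending)

Filtered records (5):
  Liam Brown, age 50, salary $136000
  Karl Davis, age 46, salary $128000
  Heidi Anderson, age 65, salary $113000
  Dave Davis, age 58, salary $98000
  Liam Taylor, age 46, salary $61000

Highest salary: Liam Brown ($136000)

Liam Brown


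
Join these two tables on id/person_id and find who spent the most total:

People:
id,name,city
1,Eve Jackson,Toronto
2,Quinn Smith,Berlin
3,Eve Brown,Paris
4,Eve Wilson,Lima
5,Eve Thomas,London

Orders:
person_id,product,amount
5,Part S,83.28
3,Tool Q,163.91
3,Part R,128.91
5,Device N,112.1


Join on: people.id = orders.person_id

Joined rows:
  Eve Thomas (London) bought Part S for $83.28
  Eve Brown (Paris) bought Tool Q for $163.91
  Eve Brown (Paris) bought Part R for $128.91
  Eve Thomas (London) bought Device N for $112.1

Total per person:
  Eve Brown: $292.82
  Eve Thomas: $195.38

Top spender: Eve Brown ($292.82)

Eve Brown ($292.82)


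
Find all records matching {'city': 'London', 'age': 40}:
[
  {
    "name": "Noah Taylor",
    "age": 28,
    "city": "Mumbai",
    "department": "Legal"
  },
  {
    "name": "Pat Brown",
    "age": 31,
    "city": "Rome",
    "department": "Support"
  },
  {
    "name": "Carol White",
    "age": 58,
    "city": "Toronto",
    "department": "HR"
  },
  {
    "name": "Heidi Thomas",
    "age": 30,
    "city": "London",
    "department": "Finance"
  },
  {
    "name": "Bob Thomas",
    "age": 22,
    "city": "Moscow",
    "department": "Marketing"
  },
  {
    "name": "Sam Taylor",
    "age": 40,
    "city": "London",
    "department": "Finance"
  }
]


Search criteria: {'city': 'London', 'age': 40}

Checking 6 records:
  Noah Taylor: {city: Mumbai, age: 28}
  Pat Brown: {city: Rome, age: 31}
  Carol White: {city: Toronto, age: 58}
  Heidi Thomas: {city: London, age: 30}
  Bob Thomas: {city: Moscow, age: 22}
  Sam Taylor: {city: London, age: 40} <-- MATCH

Matches: ["Sam Taylor"]

["Sam Taylor"]


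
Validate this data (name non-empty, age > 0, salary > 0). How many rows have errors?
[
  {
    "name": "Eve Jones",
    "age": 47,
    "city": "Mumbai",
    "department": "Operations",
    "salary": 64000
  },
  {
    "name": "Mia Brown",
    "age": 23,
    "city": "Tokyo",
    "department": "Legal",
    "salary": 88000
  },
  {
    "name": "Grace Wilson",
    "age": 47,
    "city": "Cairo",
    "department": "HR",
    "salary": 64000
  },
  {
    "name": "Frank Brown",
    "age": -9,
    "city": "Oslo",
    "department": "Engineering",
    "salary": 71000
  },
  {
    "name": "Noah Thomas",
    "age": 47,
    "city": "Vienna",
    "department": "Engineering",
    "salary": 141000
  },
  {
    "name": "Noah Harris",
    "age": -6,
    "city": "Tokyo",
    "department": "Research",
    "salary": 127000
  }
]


Validating 6 records:
Rules: name non-empty, age > 0, salary > 0

  Row 1 (Eve Jones): OK
  Row 2 (Mia Brown): OK
  Row 3 (Grace Wilson): OK
  Row 4 (Frank Brown): negative age: -9
  Row 5 (Noah Thomas): OK
  Row 6 (Noah Harris): negative age: -6

Total errors: 2

2 errors


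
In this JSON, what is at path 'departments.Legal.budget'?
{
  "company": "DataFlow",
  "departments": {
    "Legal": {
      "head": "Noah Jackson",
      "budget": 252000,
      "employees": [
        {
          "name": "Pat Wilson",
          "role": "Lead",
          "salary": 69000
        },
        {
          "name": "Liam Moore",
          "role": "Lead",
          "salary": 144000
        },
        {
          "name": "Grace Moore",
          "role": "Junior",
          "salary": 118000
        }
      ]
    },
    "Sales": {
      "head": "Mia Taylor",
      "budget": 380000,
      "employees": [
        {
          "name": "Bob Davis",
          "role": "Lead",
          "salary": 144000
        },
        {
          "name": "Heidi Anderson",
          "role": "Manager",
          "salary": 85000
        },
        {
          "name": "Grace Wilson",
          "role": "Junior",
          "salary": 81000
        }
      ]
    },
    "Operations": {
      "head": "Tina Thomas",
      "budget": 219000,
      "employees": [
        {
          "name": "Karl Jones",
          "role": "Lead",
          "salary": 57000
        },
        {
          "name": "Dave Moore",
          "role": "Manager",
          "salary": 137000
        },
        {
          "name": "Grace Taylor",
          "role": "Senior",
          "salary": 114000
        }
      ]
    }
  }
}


Path: departments.Legal.budget

Navigate:
  -> departments
  -> Legal
  -> budget = 252000

252000


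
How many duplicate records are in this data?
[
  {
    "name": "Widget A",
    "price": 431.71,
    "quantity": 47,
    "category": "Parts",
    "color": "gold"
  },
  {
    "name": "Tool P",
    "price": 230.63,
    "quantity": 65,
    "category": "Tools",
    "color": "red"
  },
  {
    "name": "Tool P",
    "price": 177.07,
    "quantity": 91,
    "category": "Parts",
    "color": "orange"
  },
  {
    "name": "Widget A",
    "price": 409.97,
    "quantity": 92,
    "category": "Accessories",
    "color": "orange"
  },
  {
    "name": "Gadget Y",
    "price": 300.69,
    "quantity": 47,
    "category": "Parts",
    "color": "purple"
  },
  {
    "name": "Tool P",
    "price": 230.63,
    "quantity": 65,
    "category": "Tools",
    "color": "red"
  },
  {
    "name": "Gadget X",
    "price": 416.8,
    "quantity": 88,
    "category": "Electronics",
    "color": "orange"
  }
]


Checking 7 records for duplicates:

  Row 1: Widget A ($431.71, qty 47)
  Row 2: Tool P ($230.63, qty 65)
  Row 3: Tool P ($177.07, qty 91)
  Row 4: Widget A ($409.97, qty 92)
  Row 5: Gadget Y ($300.69, qty 47)
  Row 6: Tool P ($230.63, qty 65) <-- DUPLICATE
  Row 7: Gadget X ($416.8, qty 88)

Duplicates found: 1
Unique records: 6

1 duplicates, 6 unique


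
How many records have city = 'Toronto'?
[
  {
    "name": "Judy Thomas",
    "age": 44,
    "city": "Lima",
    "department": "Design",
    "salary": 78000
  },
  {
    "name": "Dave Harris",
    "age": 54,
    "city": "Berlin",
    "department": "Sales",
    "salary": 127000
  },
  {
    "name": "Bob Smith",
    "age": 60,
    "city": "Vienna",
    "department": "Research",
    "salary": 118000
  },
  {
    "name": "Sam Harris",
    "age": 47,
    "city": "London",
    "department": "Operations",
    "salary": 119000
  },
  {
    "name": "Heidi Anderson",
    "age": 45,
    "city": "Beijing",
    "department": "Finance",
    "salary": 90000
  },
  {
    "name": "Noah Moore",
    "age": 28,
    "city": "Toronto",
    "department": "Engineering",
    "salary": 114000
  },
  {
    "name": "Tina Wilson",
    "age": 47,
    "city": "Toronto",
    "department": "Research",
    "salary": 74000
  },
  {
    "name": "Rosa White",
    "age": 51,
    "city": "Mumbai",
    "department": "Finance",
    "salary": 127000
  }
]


Data: 8 records
Condition: city = 'Toronto'

Checking each record:
  Judy Thomas: Lima
  Dave Harris: Berlin
  Bob Smith: Vienna
  Sam Harris: London
  Heidi Anderson: Beijing
  Noah Moore: Toronto MATCH
  Tina Wilson: Toronto MATCH
  Rosa White: Mumbai

Count: 2

2


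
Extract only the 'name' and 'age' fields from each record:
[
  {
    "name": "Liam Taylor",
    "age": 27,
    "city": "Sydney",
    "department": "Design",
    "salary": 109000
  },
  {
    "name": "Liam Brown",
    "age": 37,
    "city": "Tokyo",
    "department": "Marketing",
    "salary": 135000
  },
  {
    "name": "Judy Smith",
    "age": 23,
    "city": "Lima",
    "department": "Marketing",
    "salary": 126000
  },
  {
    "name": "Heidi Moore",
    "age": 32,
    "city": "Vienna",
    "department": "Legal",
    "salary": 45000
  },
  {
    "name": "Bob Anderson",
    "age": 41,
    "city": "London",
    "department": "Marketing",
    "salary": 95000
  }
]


Original: 5 records with fields: name, age, city, department, salary
Keep: ['name', 'age']
Drop: ['city', 'department', 'salary']
Result: 5 records, 2 fields each

[
  {
    "name": "Liam Taylor",
    "age": 27
  },
  {
    "name": "Liam Brown",
    "age": 37
  },
  {
    "name": "Judy Smith",
    "age": 23
  },
  {
    "name": "Heidi Moore",
    "age": 32
  },
  {
    "name": "Bob Anderson",
    "age": 41
  }
]


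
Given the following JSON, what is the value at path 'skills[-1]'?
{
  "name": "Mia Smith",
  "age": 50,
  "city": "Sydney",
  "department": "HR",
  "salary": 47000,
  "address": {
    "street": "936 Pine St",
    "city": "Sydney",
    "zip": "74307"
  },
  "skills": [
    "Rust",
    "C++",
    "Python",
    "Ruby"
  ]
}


Query: skills[-1]
Path: skills -> last element
Value: Ruby

Ruby


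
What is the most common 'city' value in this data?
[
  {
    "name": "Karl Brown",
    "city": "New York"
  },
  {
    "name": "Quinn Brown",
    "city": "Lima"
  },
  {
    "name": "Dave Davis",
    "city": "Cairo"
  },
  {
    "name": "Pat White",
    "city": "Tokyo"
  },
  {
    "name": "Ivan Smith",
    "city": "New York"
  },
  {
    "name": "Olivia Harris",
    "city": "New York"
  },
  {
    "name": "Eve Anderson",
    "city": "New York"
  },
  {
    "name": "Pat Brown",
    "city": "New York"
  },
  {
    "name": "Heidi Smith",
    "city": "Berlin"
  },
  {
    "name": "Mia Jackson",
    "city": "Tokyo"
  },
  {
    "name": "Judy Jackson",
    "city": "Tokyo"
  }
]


Counting 'city' values across 11 records:

  New York: 5 #####
  Tokyo: 3 ###
  Lima: 1 #
  Cairo: 1 #
  Berlin: 1 #

Most common: New York (5 times)

New York (5 times)


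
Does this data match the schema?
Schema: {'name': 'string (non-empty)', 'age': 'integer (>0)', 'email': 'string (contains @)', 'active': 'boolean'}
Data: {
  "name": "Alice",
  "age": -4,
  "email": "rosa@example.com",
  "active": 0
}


Validating each field against schema:
  name: OK (non-empty string)
  age: FAIL (-4 is not > 0)
  email: OK (string with @)
  active: FAIL (0 is not a boolean)

Result: INVALID (2 errors: age, active)

INVALID (2 errors: age, active)


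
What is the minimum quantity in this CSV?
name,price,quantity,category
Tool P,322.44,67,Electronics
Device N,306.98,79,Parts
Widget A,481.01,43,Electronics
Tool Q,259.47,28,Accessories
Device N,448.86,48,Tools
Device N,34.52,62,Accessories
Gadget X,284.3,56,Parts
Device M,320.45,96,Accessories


Computing minimum quantity:
Values: [67, 79, 43, 28, 48, 62, 56, 96]
Min = 28

28


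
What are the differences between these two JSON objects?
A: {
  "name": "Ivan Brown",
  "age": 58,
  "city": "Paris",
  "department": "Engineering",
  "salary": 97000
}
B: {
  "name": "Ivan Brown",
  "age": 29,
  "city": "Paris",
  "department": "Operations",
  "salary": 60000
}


Comparing each field (in key order):
  name: same
  age: DIFFERENT
  city: same
  department: DIFFERENT
  salary: DIFFERENT
Differences:
  age: 58 -> 29
  department: Engineering -> Operations
  salary: 97000 -> 60000

3 field(s) changed

3 changes: age, department, salary


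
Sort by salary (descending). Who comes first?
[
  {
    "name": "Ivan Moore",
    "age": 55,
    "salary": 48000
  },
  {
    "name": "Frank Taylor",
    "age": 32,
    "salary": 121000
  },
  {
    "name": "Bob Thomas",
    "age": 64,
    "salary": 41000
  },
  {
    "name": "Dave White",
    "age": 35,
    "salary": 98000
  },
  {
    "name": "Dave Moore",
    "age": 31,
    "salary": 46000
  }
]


Sort by: salary (descending)

Sorted order:
  1. Frank Taylor (salary = 121000)
  2. Dave White (salary = 98000)
  3. Ivan Moore (salary = 48000)
  4. Dave Moore (salary = 46000)
  5. Bob Thomas (salary = 41000)

First: Frank Taylor

Frank Taylor


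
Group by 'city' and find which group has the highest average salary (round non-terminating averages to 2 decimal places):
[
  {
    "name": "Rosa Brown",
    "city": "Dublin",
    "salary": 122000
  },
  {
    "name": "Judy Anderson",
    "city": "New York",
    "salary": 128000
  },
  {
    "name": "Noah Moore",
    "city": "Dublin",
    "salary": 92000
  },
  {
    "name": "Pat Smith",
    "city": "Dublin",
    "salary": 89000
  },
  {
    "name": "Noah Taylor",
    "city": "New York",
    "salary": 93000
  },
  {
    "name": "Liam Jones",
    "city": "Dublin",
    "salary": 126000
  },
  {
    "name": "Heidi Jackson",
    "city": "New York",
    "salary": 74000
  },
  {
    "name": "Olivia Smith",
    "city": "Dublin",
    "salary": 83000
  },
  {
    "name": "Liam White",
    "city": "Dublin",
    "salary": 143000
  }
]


Group by: city

Groups:
  Dublin: 6 people, avg salary = 655000/6 ≈ $109166.67
  New York: 3 people, avg salary = 295000/3 ≈ $98333.33

Highest average salary: Dublin (≈$109166.67)

Dublin (≈$109166.67)


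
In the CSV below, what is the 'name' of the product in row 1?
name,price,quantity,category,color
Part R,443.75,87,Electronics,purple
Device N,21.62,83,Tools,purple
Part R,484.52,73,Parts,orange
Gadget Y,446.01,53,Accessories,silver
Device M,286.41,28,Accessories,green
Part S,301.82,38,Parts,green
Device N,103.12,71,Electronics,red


Query: Row 1 ('Part R'), column 'name'
Value: Part R

Part R


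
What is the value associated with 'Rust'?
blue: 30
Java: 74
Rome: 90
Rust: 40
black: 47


Looking up key 'Rust'
Value: 40

40


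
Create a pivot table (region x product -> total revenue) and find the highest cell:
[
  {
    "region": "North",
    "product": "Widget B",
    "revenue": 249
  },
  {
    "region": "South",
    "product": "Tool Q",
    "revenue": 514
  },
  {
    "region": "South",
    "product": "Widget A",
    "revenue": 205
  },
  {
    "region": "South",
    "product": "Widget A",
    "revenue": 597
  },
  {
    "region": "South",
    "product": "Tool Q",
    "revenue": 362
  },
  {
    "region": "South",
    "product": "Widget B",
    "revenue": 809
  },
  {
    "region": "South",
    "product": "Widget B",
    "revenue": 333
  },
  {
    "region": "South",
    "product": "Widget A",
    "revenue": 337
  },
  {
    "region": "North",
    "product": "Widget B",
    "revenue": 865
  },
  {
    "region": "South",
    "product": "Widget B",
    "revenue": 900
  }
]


Pivot: region (rows) x product (columns) -> total revenue

     Tool Q        Widget A      Widget B    
North            0             0          1114  
South          876          1139          2042  

Highest: South / Widget B = $2042

South / Widget B = $2042


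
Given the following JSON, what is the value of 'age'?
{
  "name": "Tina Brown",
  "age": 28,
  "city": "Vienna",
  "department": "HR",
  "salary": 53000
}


Looking up field 'age'
Value: 28

28


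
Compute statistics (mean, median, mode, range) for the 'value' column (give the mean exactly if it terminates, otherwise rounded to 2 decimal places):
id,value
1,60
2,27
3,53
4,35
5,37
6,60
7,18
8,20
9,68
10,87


Data: [60, 27, 53, 35, 37, 60, 18, 20, 68, 87]
Count: 10
Sum: 465
Mean: 465/10 = 46.5
Sorted: [18, 20, 27, 35, 37, 53, 60, 60, 68, 87]
Median: 45.0
Mode: 60 (2 times)
Range: 87 - 18 = 69
Min: 18, Max: 87

mean=46.5, median=45.0, mode=60, range=69


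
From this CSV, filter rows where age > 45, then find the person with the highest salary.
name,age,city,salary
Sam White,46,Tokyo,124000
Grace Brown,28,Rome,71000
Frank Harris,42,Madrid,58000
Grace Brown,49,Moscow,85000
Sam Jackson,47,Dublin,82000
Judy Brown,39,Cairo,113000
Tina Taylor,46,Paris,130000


Filter: age > 45
Sort by: salary (descending)

Filtered records (4):
  Tina Taylor, age 46, salary $130000
  Sam White, age 46, salary $124000
  Grace Brown, age 49, salary $85000
  Sam Jackson, age 47, salary $82000

Highest salary: Tina Taylor ($130000)

Tina Taylor


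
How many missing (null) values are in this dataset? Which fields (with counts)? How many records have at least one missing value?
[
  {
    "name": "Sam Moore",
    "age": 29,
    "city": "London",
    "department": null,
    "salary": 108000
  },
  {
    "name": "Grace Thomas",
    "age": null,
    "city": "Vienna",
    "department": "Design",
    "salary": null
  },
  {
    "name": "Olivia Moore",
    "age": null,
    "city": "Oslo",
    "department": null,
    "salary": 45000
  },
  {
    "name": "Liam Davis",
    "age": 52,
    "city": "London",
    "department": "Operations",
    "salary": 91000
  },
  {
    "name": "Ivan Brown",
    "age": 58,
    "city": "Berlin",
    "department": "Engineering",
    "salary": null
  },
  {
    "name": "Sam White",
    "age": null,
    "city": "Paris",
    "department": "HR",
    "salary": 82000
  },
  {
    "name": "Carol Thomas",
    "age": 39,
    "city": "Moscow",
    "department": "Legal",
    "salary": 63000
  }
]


Checking for missing (null) values in 7 records:

  Sam Moore: department
  Grace Thomas: age, salary
  Olivia Moore: age, department
  Liam Davis: complete
  Ivan Brown: salary
  Sam White: age
  Carol Thomas: complete

Per field:
  name: 0 missing
  age: 3 missing
  city: 0 missing
  department: 2 missing
  salary: 2 missing

Total missing values: 7
Records with any missing: 5

7 missing values (age: 3, department: 2, salary: 2); 5 incomplete records


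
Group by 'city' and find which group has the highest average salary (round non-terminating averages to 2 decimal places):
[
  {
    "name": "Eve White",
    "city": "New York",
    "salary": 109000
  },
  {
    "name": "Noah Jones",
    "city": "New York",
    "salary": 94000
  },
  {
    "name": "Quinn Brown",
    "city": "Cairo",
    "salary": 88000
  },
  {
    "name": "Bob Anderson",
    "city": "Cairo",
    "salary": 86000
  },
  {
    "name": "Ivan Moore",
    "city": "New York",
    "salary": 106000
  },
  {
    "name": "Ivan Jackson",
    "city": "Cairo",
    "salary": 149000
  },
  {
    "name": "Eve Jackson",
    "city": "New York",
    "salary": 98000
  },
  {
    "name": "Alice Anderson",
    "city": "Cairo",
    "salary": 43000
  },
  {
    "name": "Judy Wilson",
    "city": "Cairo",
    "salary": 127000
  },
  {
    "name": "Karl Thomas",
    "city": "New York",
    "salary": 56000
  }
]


Group by: city

Groups:
  Cairo: 5 people, avg salary = 493000/5 = $98600
  New York: 5 people, avg salary = 463000/5 = $92600

Highest average salary: Cairo ($98600)

Cairo ($98600)
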